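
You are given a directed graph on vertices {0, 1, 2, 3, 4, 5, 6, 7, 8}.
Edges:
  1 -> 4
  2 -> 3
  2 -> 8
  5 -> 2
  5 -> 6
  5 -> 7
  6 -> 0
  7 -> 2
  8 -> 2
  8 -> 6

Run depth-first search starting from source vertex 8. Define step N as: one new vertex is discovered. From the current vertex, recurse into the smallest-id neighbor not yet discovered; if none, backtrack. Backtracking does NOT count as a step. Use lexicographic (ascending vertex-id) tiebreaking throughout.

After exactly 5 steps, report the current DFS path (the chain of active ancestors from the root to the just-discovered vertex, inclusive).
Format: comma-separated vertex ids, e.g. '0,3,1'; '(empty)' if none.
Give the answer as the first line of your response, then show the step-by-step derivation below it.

8,6,0

step 1: discover 8; path=8; order=8
step 2: discover 2; path=8>2; order=8,2
step 3: discover 3; path=8>2>3; order=8,2,3
step 4: discover 6; path=8>6; order=8,2,3,6
step 5: discover 0; path=8>6>0; order=8,2,3,6,0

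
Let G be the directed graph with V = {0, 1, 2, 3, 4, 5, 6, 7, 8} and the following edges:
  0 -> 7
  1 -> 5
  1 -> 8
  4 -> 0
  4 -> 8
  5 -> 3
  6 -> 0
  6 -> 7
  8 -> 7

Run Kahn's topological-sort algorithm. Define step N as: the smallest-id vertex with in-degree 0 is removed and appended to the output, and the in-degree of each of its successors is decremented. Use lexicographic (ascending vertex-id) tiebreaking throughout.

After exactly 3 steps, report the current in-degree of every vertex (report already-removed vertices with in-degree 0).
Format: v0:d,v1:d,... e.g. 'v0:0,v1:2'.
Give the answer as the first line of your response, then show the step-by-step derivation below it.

v0:1,v1:0,v2:0,v3:1,v4:0,v5:0,v6:0,v7:3,v8:0

step 1: output 1; order=[1]; indeg=(2,0,0,1,0,0,0,3,1)
step 2: output 2; order=[1,2]; indeg=(2,0,0,1,0,0,0,3,1)
step 3: output 4; order=[1,2,4]; indeg=(1,0,0,1,0,0,0,3,0)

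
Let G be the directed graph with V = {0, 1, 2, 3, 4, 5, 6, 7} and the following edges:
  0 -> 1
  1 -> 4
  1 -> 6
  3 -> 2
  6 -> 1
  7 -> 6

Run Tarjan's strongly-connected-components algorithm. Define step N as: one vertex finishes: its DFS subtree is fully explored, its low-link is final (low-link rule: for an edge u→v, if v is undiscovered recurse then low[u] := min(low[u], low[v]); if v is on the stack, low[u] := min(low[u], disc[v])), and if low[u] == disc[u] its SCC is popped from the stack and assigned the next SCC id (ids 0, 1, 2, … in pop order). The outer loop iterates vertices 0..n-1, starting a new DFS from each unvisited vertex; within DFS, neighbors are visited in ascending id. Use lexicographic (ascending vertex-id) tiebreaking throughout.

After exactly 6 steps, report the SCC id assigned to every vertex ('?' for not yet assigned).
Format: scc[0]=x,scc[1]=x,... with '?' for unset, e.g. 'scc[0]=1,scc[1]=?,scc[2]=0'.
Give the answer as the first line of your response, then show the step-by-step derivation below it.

scc[0]=2,scc[1]=1,scc[2]=3,scc[3]=4,scc[4]=0,scc[5]=?,scc[6]=1,scc[7]=?

step 1: low=(low[0]=0,low[1]=1,low[2]=?,low[3]=?,low[4]=2,low[5]=?,low[6]=?,low[7]=?); scc=(scc[0]=?,scc[1]=?,scc[2]=?,scc[3]=?,scc[4]=0,scc[5]=?,scc[6]=?,scc[7]=?)
step 2: low=(low[0]=0,low[1]=1,low[2]=?,low[3]=?,low[4]=2,low[5]=?,low[6]=1,low[7]=?); scc=(scc[0]=?,scc[1]=?,scc[2]=?,scc[3]=?,scc[4]=0,scc[5]=?,scc[6]=?,scc[7]=?)
step 3: low=(low[0]=0,low[1]=1,low[2]=?,low[3]=?,low[4]=2,low[5]=?,low[6]=1,low[7]=?); scc=(scc[0]=?,scc[1]=1,scc[2]=?,scc[3]=?,scc[4]=0,scc[5]=?,scc[6]=1,scc[7]=?)
step 4: low=(low[0]=0,low[1]=1,low[2]=?,low[3]=?,low[4]=2,low[5]=?,low[6]=1,low[7]=?); scc=(scc[0]=2,scc[1]=1,scc[2]=?,scc[3]=?,scc[4]=0,scc[5]=?,scc[6]=1,scc[7]=?)
step 5: low=(low[0]=0,low[1]=1,low[2]=4,low[3]=?,low[4]=2,low[5]=?,low[6]=1,low[7]=?); scc=(scc[0]=2,scc[1]=1,scc[2]=3,scc[3]=?,scc[4]=0,scc[5]=?,scc[6]=1,scc[7]=?)
step 6: low=(low[0]=0,low[1]=1,low[2]=4,low[3]=5,low[4]=2,low[5]=?,low[6]=1,low[7]=?); scc=(scc[0]=2,scc[1]=1,scc[2]=3,scc[3]=4,scc[4]=0,scc[5]=?,scc[6]=1,scc[7]=?)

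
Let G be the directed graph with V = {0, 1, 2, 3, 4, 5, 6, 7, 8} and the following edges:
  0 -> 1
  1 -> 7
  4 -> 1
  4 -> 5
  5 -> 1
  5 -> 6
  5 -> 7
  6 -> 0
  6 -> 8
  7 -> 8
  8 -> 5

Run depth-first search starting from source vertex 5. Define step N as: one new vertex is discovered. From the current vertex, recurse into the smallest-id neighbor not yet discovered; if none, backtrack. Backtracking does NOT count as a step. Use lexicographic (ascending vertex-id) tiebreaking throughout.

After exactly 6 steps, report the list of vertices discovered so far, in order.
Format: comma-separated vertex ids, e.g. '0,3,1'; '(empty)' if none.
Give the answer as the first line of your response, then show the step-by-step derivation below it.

5,1,7,8,6,0

step 1: discover 5; path=5; order=5
step 2: discover 1; path=5>1; order=5,1
step 3: discover 7; path=5>1>7; order=5,1,7
step 4: discover 8; path=5>1>7>8; order=5,1,7,8
step 5: discover 6; path=5>6; order=5,1,7,8,6
step 6: discover 0; path=5>6>0; order=5,1,7,8,6,0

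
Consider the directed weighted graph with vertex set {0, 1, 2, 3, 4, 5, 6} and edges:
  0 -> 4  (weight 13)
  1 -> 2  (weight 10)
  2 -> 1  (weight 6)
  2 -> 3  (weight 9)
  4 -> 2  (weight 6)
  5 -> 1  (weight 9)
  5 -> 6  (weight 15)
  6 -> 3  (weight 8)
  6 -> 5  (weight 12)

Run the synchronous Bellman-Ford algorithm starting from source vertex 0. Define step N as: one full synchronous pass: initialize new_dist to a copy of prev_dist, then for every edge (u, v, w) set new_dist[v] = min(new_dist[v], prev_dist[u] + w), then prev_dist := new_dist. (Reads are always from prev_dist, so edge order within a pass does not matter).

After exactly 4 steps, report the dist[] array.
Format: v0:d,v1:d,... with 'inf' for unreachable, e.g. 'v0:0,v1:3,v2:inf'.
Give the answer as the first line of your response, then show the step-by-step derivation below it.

v0:0,v1:25,v2:19,v3:28,v4:13,v5:inf,v6:inf

step 1: dist = v0:0,v1:inf,v2:inf,v3:inf,v4:13,v5:inf,v6:inf
step 2: dist = v0:0,v1:inf,v2:19,v3:inf,v4:13,v5:inf,v6:inf
step 3: dist = v0:0,v1:25,v2:19,v3:28,v4:13,v5:inf,v6:inf
step 4: dist = v0:0,v1:25,v2:19,v3:28,v4:13,v5:inf,v6:inf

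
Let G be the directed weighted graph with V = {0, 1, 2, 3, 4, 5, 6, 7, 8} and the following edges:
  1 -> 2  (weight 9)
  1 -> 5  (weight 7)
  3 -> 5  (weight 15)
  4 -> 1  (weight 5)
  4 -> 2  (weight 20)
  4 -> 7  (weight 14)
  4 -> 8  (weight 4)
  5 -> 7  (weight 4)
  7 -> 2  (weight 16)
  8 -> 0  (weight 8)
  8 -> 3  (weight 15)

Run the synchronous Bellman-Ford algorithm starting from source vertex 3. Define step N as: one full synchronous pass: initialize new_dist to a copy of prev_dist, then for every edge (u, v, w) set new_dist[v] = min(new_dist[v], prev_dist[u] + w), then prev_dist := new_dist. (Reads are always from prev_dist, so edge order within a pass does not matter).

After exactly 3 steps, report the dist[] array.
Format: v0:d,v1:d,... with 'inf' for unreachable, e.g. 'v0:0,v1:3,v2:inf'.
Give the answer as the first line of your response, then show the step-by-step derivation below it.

v0:inf,v1:inf,v2:35,v3:0,v4:inf,v5:15,v6:inf,v7:19,v8:inf

step 1: dist = v0:inf,v1:inf,v2:inf,v3:0,v4:inf,v5:15,v6:inf,v7:inf,v8:inf
step 2: dist = v0:inf,v1:inf,v2:inf,v3:0,v4:inf,v5:15,v6:inf,v7:19,v8:inf
step 3: dist = v0:inf,v1:inf,v2:35,v3:0,v4:inf,v5:15,v6:inf,v7:19,v8:inf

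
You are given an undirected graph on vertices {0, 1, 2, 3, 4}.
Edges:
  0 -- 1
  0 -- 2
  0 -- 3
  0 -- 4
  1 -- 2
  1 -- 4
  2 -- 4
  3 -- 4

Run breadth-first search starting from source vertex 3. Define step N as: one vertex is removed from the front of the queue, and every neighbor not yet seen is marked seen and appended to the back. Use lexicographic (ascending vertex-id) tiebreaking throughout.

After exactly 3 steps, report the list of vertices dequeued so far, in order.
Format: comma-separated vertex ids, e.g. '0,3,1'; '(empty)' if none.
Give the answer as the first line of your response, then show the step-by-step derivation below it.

3,0,4

step 1: dequeue 3; queue=[0,4]; order=3
step 2: dequeue 0; queue=[4,1,2]; order=3,0
step 3: dequeue 4; queue=[1,2]; order=3,0,4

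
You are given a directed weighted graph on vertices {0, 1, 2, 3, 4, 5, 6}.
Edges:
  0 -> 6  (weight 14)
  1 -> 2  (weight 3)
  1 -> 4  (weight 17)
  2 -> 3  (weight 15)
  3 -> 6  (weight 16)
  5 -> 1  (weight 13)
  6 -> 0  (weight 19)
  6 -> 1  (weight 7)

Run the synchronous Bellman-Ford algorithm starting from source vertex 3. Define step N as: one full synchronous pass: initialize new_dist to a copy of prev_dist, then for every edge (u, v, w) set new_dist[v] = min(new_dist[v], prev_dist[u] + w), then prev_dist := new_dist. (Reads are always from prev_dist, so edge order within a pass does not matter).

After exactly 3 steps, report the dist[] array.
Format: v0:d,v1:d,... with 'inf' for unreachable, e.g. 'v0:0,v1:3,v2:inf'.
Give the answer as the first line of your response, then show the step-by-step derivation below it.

v0:35,v1:23,v2:26,v3:0,v4:40,v5:inf,v6:16

step 1: dist = v0:inf,v1:inf,v2:inf,v3:0,v4:inf,v5:inf,v6:16
step 2: dist = v0:35,v1:23,v2:inf,v3:0,v4:inf,v5:inf,v6:16
step 3: dist = v0:35,v1:23,v2:26,v3:0,v4:40,v5:inf,v6:16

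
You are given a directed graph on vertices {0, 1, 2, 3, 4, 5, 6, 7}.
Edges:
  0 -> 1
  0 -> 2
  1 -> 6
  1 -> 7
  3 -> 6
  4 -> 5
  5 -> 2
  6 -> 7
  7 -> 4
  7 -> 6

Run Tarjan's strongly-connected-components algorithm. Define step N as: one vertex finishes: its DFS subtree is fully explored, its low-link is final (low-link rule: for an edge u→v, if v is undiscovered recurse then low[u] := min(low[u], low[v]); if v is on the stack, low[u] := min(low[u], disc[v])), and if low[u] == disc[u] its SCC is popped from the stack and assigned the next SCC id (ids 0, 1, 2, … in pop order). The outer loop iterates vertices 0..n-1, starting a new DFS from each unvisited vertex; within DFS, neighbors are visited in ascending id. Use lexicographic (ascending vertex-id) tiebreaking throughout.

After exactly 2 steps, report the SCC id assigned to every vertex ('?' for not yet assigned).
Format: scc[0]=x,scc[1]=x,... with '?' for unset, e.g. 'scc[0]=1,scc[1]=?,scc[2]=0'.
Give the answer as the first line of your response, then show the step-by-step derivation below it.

scc[0]=?,scc[1]=?,scc[2]=0,scc[3]=?,scc[4]=?,scc[5]=1,scc[6]=?,scc[7]=?

step 1: low=(low[0]=0,low[1]=1,low[2]=6,low[3]=?,low[4]=4,low[5]=5,low[6]=2,low[7]=3); scc=(scc[0]=?,scc[1]=?,scc[2]=0,scc[3]=?,scc[4]=?,scc[5]=?,scc[6]=?,scc[7]=?)
step 2: low=(low[0]=0,low[1]=1,low[2]=6,low[3]=?,low[4]=4,low[5]=5,low[6]=2,low[7]=3); scc=(scc[0]=?,scc[1]=?,scc[2]=0,scc[3]=?,scc[4]=?,scc[5]=1,scc[6]=?,scc[7]=?)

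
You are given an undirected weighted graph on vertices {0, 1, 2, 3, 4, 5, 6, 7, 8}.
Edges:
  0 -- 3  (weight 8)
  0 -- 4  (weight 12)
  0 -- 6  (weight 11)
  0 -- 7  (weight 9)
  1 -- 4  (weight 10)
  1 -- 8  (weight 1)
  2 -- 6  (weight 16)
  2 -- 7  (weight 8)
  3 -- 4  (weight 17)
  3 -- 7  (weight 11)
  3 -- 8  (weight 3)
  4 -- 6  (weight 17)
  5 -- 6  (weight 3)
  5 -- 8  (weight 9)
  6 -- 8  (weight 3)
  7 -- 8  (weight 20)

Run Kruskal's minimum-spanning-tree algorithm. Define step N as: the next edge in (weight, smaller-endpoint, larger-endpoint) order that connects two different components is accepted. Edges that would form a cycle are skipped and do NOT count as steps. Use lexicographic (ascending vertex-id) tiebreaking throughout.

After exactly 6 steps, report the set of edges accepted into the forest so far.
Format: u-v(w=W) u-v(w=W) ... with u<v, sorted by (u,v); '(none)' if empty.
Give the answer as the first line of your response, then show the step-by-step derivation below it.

0-3(w=8) 1-8(w=1) 2-7(w=8) 3-8(w=3) 5-6(w=3) 6-8(w=3)

step 1: add edge 1-8 (w=1); MST = {1-8(w=1)}
step 2: add edge 3-8 (w=3); MST = {1-8(w=1) 3-8(w=3)}
step 3: add edge 5-6 (w=3); MST = {1-8(w=1) 3-8(w=3) 5-6(w=3)}
step 4: add edge 6-8 (w=3); MST = {1-8(w=1) 3-8(w=3) 5-6(w=3) 6-8(w=3)}
step 5: add edge 0-3 (w=8); MST = {0-3(w=8) 1-8(w=1) 3-8(w=3) 5-6(w=3) 6-8(w=3)}
step 6: add edge 2-7 (w=8); MST = {0-3(w=8) 1-8(w=1) 2-7(w=8) 3-8(w=3) 5-6(w=3) 6-8(w=3)}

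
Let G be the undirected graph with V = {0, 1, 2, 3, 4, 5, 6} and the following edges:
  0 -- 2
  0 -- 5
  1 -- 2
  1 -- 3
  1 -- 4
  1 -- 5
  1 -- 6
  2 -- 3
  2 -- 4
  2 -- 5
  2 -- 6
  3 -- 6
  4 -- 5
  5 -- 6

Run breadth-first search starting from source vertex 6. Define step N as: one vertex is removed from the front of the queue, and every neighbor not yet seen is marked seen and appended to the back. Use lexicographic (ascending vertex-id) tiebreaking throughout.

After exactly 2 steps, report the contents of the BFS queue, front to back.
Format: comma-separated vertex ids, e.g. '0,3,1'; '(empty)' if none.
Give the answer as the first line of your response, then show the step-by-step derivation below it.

2,3,5,4

step 1: dequeue 6; queue=[1,2,3,5]; order=6
step 2: dequeue 1; queue=[2,3,5,4]; order=6,1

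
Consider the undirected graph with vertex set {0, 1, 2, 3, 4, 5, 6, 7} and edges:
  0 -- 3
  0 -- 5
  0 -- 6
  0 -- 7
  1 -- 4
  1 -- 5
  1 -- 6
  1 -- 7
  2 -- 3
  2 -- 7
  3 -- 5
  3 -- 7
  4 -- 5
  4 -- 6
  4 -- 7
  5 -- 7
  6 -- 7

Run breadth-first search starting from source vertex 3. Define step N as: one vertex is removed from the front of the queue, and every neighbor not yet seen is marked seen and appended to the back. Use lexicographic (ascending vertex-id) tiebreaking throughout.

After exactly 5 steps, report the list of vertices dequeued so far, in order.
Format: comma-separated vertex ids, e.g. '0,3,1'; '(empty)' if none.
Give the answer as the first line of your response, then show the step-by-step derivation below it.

3,0,2,5,7

step 1: dequeue 3; queue=[0,2,5,7]; order=3
step 2: dequeue 0; queue=[2,5,7,6]; order=3,0
step 3: dequeue 2; queue=[5,7,6]; order=3,0,2
step 4: dequeue 5; queue=[7,6,1,4]; order=3,0,2,5
step 5: dequeue 7; queue=[6,1,4]; order=3,0,2,5,7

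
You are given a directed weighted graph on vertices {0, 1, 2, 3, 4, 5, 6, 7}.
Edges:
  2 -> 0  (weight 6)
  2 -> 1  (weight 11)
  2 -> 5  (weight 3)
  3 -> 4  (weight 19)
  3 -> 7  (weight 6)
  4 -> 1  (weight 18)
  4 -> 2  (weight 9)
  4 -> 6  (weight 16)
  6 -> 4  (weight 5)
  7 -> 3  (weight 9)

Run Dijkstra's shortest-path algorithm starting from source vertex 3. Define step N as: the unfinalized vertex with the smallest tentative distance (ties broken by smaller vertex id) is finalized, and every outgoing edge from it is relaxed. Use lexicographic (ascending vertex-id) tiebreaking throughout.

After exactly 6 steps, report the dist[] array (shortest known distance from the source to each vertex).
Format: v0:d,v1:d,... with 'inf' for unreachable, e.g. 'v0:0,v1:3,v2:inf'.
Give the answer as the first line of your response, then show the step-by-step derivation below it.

v0:34,v1:37,v2:28,v3:0,v4:19,v5:31,v6:35,v7:6

step 1: dist = v0:inf,v1:inf,v2:inf,v3:0,v4:19,v5:inf,v6:inf,v7:6
step 2: dist = v0:inf,v1:inf,v2:inf,v3:0,v4:19,v5:inf,v6:inf,v7:6
step 3: dist = v0:inf,v1:37,v2:28,v3:0,v4:19,v5:inf,v6:35,v7:6
step 4: dist = v0:34,v1:37,v2:28,v3:0,v4:19,v5:31,v6:35,v7:6
step 5: dist = v0:34,v1:37,v2:28,v3:0,v4:19,v5:31,v6:35,v7:6
step 6: dist = v0:34,v1:37,v2:28,v3:0,v4:19,v5:31,v6:35,v7:6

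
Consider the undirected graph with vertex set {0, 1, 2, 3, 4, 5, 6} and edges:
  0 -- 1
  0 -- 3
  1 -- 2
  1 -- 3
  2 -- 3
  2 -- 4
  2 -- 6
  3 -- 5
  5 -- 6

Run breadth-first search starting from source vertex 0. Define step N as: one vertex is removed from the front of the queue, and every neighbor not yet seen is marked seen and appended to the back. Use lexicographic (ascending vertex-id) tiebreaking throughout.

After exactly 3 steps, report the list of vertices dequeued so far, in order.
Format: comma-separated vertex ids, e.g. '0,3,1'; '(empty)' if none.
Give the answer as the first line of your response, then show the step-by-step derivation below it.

0,1,3

step 1: dequeue 0; queue=[1,3]; order=0
step 2: dequeue 1; queue=[3,2]; order=0,1
step 3: dequeue 3; queue=[2,5]; order=0,1,3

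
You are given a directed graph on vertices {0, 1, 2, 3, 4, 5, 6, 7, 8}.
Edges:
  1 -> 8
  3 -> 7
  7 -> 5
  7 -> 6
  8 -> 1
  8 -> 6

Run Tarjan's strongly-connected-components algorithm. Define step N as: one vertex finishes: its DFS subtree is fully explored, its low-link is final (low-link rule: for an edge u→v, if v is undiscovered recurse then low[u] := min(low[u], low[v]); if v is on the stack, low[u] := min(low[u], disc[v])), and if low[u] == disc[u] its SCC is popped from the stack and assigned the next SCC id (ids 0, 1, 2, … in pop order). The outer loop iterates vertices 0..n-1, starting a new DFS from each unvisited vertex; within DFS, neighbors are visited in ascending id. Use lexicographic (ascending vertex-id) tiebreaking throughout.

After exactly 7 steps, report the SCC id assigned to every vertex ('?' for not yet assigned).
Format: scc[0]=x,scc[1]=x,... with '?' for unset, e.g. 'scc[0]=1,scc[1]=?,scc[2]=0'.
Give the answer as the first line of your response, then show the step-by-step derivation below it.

scc[0]=0,scc[1]=2,scc[2]=3,scc[3]=?,scc[4]=?,scc[5]=4,scc[6]=1,scc[7]=5,scc[8]=2

step 1: low=(low[0]=0,low[1]=?,low[2]=?,low[3]=?,low[4]=?,low[5]=?,low[6]=?,low[7]=?,low[8]=?); scc=(scc[0]=0,scc[1]=?,scc[2]=?,scc[3]=?,scc[4]=?,scc[5]=?,scc[6]=?,scc[7]=?,scc[8]=?)
step 2: low=(low[0]=0,low[1]=1,low[2]=?,low[3]=?,low[4]=?,low[5]=?,low[6]=3,low[7]=?,low[8]=1); scc=(scc[0]=0,scc[1]=?,scc[2]=?,scc[3]=?,scc[4]=?,scc[5]=?,scc[6]=1,scc[7]=?,scc[8]=?)
step 3: low=(low[0]=0,low[1]=1,low[2]=?,low[3]=?,low[4]=?,low[5]=?,low[6]=3,low[7]=?,low[8]=1); scc=(scc[0]=0,scc[1]=?,scc[2]=?,scc[3]=?,scc[4]=?,scc[5]=?,scc[6]=1,scc[7]=?,scc[8]=?)
step 4: low=(low[0]=0,low[1]=1,low[2]=?,low[3]=?,low[4]=?,low[5]=?,low[6]=3,low[7]=?,low[8]=1); scc=(scc[0]=0,scc[1]=2,scc[2]=?,scc[3]=?,scc[4]=?,scc[5]=?,scc[6]=1,scc[7]=?,scc[8]=2)
step 5: low=(low[0]=0,low[1]=1,low[2]=4,low[3]=?,low[4]=?,low[5]=?,low[6]=3,low[7]=?,low[8]=1); scc=(scc[0]=0,scc[1]=2,scc[2]=3,scc[3]=?,scc[4]=?,scc[5]=?,scc[6]=1,scc[7]=?,scc[8]=2)
step 6: low=(low[0]=0,low[1]=1,low[2]=4,low[3]=5,low[4]=?,low[5]=7,low[6]=3,low[7]=6,low[8]=1); scc=(scc[0]=0,scc[1]=2,scc[2]=3,scc[3]=?,scc[4]=?,scc[5]=4,scc[6]=1,scc[7]=?,scc[8]=2)
step 7: low=(low[0]=0,low[1]=1,low[2]=4,low[3]=5,low[4]=?,low[5]=7,low[6]=3,low[7]=6,low[8]=1); scc=(scc[0]=0,scc[1]=2,scc[2]=3,scc[3]=?,scc[4]=?,scc[5]=4,scc[6]=1,scc[7]=5,scc[8]=2)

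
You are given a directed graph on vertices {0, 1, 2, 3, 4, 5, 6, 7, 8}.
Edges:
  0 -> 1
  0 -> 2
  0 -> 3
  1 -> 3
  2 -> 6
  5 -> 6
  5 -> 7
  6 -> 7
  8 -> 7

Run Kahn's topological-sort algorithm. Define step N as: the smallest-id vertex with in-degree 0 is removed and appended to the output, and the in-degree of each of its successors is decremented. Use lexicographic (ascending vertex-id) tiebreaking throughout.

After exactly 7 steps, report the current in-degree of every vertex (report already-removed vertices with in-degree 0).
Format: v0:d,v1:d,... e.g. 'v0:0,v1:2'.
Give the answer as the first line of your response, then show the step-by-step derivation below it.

v0:0,v1:0,v2:0,v3:0,v4:0,v5:0,v6:0,v7:1,v8:0

step 1: output 0; order=[0]; indeg=(0,0,0,1,0,0,2,3,0)
step 2: output 1; order=[0,1]; indeg=(0,0,0,0,0,0,2,3,0)
step 3: output 2; order=[0,1,2]; indeg=(0,0,0,0,0,0,1,3,0)
step 4: output 3; order=[0,1,2,3]; indeg=(0,0,0,0,0,0,1,3,0)
step 5: output 4; order=[0,1,2,3,4]; indeg=(0,0,0,0,0,0,1,3,0)
step 6: output 5; order=[0,1,2,3,4,5]; indeg=(0,0,0,0,0,0,0,2,0)
step 7: output 6; order=[0,1,2,3,4,5,6]; indeg=(0,0,0,0,0,0,0,1,0)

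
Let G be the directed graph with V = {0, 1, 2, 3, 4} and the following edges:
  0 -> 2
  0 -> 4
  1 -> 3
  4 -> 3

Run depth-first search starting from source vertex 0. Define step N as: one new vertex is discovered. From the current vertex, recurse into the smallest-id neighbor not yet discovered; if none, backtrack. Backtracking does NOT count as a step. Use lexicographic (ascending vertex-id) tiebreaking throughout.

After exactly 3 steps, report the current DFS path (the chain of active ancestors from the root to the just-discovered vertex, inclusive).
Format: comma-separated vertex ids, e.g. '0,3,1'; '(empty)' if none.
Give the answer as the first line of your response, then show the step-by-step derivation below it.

0,4

step 1: discover 0; path=0; order=0
step 2: discover 2; path=0>2; order=0,2
step 3: discover 4; path=0>4; order=0,2,4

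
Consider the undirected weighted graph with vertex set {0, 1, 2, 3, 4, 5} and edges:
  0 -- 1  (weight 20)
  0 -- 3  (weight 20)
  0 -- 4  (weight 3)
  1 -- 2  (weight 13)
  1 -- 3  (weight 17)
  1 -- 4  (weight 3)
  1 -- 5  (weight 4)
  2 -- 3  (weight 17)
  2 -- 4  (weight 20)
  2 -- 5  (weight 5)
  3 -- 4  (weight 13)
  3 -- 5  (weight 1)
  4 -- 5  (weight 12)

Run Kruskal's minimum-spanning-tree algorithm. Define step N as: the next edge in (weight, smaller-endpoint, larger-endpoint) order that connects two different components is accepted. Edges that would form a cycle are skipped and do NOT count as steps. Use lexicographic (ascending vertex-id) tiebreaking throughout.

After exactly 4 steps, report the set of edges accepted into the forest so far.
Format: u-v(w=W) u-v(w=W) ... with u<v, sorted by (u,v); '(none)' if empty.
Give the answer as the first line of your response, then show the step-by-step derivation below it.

0-4(w=3) 1-4(w=3) 1-5(w=4) 3-5(w=1)

step 1: add edge 3-5 (w=1); MST = {3-5(w=1)}
step 2: add edge 0-4 (w=3); MST = {0-4(w=3) 3-5(w=1)}
step 3: add edge 1-4 (w=3); MST = {0-4(w=3) 1-4(w=3) 3-5(w=1)}
step 4: add edge 1-5 (w=4); MST = {0-4(w=3) 1-4(w=3) 1-5(w=4) 3-5(w=1)}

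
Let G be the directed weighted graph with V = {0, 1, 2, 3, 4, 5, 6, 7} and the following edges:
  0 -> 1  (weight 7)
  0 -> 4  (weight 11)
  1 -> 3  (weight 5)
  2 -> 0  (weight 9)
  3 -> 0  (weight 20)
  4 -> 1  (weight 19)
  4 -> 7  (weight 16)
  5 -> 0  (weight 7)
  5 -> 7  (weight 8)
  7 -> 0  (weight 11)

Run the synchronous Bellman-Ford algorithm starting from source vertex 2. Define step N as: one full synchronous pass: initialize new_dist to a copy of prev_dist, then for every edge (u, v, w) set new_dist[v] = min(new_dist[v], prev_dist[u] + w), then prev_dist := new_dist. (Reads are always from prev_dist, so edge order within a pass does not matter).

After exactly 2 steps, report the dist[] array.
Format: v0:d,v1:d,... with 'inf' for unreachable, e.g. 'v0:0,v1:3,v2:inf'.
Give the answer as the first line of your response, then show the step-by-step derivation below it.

v0:9,v1:16,v2:0,v3:inf,v4:20,v5:inf,v6:inf,v7:inf

step 1: dist = v0:9,v1:inf,v2:0,v3:inf,v4:inf,v5:inf,v6:inf,v7:inf
step 2: dist = v0:9,v1:16,v2:0,v3:inf,v4:20,v5:inf,v6:inf,v7:inf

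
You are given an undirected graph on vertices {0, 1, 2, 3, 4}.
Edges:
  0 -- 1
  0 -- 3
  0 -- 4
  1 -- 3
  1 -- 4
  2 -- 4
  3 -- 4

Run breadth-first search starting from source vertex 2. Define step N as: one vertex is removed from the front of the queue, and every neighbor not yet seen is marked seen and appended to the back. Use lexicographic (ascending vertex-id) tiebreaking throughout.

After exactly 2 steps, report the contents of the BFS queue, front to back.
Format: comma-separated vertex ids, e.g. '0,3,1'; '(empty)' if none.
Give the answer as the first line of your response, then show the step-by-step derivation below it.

0,1,3

step 1: dequeue 2; queue=[4]; order=2
step 2: dequeue 4; queue=[0,1,3]; order=2,4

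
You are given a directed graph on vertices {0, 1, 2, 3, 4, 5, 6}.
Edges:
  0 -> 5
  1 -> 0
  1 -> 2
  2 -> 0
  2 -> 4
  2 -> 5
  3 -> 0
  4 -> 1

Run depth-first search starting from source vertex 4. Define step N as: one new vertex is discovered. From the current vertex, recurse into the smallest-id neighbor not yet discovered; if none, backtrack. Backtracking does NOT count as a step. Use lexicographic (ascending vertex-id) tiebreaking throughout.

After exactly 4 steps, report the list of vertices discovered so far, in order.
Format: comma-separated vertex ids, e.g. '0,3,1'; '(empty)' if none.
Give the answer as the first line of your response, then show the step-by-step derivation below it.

4,1,0,5

step 1: discover 4; path=4; order=4
step 2: discover 1; path=4>1; order=4,1
step 3: discover 0; path=4>1>0; order=4,1,0
step 4: discover 5; path=4>1>0>5; order=4,1,0,5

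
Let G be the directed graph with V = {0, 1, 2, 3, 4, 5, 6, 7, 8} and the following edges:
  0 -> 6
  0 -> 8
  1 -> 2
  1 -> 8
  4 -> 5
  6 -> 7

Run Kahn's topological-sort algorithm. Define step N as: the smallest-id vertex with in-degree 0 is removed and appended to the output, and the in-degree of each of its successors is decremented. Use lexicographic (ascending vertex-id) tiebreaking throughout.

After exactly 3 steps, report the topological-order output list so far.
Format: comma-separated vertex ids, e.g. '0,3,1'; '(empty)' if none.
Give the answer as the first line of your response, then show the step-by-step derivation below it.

0,1,2

step 1: output 0; order=[0]; indeg=(0,0,1,0,0,1,0,1,1)
step 2: output 1; order=[0,1]; indeg=(0,0,0,0,0,1,0,1,0)
step 3: output 2; order=[0,1,2]; indeg=(0,0,0,0,0,1,0,1,0)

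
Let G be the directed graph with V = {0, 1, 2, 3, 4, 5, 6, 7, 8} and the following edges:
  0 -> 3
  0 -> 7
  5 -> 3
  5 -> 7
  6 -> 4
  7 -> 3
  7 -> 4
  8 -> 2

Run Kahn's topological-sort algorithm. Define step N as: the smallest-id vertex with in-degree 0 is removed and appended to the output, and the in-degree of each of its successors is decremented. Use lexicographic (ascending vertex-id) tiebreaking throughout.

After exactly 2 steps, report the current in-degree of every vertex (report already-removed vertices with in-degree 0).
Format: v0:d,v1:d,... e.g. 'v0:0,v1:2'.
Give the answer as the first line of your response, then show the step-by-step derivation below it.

v0:0,v1:0,v2:1,v3:2,v4:2,v5:0,v6:0,v7:1,v8:0

step 1: output 0; order=[0]; indeg=(0,0,1,2,2,0,0,1,0)
step 2: output 1; order=[0,1]; indeg=(0,0,1,2,2,0,0,1,0)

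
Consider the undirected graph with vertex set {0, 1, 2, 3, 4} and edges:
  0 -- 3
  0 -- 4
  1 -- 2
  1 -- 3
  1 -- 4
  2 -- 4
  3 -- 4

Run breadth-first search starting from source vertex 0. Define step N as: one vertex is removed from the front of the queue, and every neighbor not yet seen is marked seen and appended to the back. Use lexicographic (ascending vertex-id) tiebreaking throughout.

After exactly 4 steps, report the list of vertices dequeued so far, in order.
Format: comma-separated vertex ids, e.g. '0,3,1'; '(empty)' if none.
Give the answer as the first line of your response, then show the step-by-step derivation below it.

0,3,4,1

step 1: dequeue 0; queue=[3,4]; order=0
step 2: dequeue 3; queue=[4,1]; order=0,3
step 3: dequeue 4; queue=[1,2]; order=0,3,4
step 4: dequeue 1; queue=[2]; order=0,3,4,1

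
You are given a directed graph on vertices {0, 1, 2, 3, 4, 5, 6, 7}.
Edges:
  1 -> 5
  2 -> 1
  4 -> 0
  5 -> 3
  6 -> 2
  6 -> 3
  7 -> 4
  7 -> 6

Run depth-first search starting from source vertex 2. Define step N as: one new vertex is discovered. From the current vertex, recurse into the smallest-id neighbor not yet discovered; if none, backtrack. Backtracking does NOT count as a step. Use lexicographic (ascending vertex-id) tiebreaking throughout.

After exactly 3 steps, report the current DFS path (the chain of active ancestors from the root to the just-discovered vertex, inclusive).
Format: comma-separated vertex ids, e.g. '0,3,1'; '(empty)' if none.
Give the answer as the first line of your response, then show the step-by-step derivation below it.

2,1,5

step 1: discover 2; path=2; order=2
step 2: discover 1; path=2>1; order=2,1
step 3: discover 5; path=2>1>5; order=2,1,5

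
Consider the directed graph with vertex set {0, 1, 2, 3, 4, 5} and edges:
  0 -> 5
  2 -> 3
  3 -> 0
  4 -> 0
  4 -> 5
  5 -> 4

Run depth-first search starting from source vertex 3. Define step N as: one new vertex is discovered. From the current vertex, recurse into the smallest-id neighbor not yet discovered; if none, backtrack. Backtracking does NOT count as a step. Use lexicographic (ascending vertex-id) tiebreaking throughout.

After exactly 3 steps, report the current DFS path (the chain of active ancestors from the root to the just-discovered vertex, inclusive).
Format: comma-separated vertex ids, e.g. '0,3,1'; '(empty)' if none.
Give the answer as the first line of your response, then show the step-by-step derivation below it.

3,0,5

step 1: discover 3; path=3; order=3
step 2: discover 0; path=3>0; order=3,0
step 3: discover 5; path=3>0>5; order=3,0,5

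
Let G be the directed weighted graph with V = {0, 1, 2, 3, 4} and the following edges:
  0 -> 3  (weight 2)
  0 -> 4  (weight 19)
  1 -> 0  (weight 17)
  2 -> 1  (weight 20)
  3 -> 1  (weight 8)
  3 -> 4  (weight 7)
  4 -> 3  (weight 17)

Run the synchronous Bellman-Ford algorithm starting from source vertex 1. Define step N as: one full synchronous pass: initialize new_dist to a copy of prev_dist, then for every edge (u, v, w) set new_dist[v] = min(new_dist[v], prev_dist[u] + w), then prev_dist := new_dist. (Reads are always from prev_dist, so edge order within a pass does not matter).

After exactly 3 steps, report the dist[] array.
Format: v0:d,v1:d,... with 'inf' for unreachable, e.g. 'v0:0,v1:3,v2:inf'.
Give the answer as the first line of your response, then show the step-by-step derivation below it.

v0:17,v1:0,v2:inf,v3:19,v4:26

step 1: dist = v0:17,v1:0,v2:inf,v3:inf,v4:inf
step 2: dist = v0:17,v1:0,v2:inf,v3:19,v4:36
step 3: dist = v0:17,v1:0,v2:inf,v3:19,v4:26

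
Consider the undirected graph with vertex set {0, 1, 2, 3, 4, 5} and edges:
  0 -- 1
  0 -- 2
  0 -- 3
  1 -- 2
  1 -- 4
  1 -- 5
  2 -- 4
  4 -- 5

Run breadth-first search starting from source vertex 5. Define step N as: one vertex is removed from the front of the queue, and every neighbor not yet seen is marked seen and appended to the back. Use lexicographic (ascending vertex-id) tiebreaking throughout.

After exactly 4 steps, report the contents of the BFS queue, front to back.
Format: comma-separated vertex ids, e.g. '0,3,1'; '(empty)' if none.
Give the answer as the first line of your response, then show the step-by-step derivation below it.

2,3

step 1: dequeue 5; queue=[1,4]; order=5
step 2: dequeue 1; queue=[4,0,2]; order=5,1
step 3: dequeue 4; queue=[0,2]; order=5,1,4
step 4: dequeue 0; queue=[2,3]; order=5,1,4,0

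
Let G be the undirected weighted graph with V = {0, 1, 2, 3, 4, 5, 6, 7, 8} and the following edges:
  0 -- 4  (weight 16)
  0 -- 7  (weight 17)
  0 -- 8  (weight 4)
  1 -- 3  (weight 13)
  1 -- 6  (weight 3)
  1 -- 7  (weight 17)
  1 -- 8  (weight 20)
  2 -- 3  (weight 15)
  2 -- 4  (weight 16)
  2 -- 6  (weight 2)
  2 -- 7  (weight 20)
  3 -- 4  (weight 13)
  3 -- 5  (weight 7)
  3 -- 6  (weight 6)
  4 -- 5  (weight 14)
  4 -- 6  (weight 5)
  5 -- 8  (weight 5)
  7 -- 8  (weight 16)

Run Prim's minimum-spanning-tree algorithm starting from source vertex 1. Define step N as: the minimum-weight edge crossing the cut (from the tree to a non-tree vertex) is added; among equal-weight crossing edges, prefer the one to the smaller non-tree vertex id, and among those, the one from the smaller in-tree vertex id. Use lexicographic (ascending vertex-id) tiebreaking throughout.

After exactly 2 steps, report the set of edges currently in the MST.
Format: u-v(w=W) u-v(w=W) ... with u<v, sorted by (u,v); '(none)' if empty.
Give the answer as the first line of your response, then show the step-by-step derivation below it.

1-6(w=3) 2-6(w=2)

step 1: add edge 1-6 (w=3); MST = {1-6(w=3)}
step 2: add edge 2-6 (w=2); MST = {1-6(w=3) 2-6(w=2)}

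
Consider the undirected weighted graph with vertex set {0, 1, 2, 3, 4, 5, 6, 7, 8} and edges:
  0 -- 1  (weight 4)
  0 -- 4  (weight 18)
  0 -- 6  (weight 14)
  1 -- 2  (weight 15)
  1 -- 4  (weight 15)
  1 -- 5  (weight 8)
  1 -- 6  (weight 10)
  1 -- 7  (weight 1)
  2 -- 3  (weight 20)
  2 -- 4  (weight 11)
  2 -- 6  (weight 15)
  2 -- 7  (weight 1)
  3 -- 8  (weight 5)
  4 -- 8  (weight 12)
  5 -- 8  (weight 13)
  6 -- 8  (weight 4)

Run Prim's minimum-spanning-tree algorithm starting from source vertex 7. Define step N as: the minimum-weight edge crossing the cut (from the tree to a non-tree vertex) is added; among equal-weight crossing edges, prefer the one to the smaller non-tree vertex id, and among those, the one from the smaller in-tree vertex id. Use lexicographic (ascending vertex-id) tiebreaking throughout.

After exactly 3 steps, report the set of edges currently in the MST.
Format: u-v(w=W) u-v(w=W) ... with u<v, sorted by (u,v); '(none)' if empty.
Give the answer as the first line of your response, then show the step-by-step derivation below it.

0-1(w=4) 1-7(w=1) 2-7(w=1)

step 1: add edge 1-7 (w=1); MST = {1-7(w=1)}
step 2: add edge 2-7 (w=1); MST = {1-7(w=1) 2-7(w=1)}
step 3: add edge 0-1 (w=4); MST = {0-1(w=4) 1-7(w=1) 2-7(w=1)}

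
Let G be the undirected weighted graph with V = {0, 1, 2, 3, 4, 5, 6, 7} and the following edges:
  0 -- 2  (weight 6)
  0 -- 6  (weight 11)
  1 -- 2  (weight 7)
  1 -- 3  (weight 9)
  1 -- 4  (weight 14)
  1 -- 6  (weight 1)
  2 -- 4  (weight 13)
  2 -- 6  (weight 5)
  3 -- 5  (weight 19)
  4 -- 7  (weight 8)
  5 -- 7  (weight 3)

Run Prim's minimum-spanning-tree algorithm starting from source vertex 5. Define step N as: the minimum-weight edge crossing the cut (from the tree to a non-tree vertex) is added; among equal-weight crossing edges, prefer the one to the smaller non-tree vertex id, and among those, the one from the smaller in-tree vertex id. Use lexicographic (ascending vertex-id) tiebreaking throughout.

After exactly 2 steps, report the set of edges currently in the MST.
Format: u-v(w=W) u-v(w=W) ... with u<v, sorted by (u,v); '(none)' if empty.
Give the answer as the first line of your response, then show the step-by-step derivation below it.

4-7(w=8) 5-7(w=3)

step 1: add edge 5-7 (w=3); MST = {5-7(w=3)}
step 2: add edge 4-7 (w=8); MST = {4-7(w=8) 5-7(w=3)}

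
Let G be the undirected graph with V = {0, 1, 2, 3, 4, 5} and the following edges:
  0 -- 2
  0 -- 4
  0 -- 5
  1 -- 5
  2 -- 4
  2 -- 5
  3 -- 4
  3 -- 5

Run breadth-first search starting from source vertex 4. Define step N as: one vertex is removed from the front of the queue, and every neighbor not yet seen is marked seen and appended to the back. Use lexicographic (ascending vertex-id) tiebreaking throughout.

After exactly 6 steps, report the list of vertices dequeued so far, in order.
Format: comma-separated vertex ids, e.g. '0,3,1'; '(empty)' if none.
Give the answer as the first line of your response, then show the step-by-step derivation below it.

4,0,2,3,5,1

step 1: dequeue 4; queue=[0,2,3]; order=4
step 2: dequeue 0; queue=[2,3,5]; order=4,0
step 3: dequeue 2; queue=[3,5]; order=4,0,2
step 4: dequeue 3; queue=[5]; order=4,0,2,3
step 5: dequeue 5; queue=[1]; order=4,0,2,3,5
step 6: dequeue 1; queue=[(empty)]; order=4,0,2,3,5,1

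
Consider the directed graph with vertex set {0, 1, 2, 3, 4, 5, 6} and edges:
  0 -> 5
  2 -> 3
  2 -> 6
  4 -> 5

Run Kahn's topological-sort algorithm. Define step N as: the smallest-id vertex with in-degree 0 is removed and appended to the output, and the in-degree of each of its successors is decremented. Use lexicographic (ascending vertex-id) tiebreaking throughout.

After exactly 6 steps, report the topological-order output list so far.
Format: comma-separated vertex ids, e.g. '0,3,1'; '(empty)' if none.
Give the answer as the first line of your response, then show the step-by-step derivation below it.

0,1,2,3,4,5

step 1: output 0; order=[0]; indeg=(0,0,0,1,0,1,1)
step 2: output 1; order=[0,1]; indeg=(0,0,0,1,0,1,1)
step 3: output 2; order=[0,1,2]; indeg=(0,0,0,0,0,1,0)
step 4: output 3; order=[0,1,2,3]; indeg=(0,0,0,0,0,1,0)
step 5: output 4; order=[0,1,2,3,4]; indeg=(0,0,0,0,0,0,0)
step 6: output 5; order=[0,1,2,3,4,5]; indeg=(0,0,0,0,0,0,0)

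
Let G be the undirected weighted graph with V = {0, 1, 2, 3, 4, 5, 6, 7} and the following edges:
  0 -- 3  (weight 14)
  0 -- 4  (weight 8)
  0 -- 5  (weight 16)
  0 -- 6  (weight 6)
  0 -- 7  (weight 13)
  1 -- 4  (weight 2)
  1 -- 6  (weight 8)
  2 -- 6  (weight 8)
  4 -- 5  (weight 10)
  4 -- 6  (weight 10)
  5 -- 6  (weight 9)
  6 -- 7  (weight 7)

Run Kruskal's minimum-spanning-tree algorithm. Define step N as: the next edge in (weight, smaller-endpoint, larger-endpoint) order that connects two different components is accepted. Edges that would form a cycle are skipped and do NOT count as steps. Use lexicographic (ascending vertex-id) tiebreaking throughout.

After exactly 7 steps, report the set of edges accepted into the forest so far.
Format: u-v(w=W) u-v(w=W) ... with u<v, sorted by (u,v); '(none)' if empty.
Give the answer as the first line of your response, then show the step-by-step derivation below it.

0-3(w=14) 0-4(w=8) 0-6(w=6) 1-4(w=2) 2-6(w=8) 5-6(w=9) 6-7(w=7)

step 1: add edge 1-4 (w=2); MST = {1-4(w=2)}
step 2: add edge 0-6 (w=6); MST = {0-6(w=6) 1-4(w=2)}
step 3: add edge 6-7 (w=7); MST = {0-6(w=6) 1-4(w=2) 6-7(w=7)}
step 4: add edge 0-4 (w=8); MST = {0-4(w=8) 0-6(w=6) 1-4(w=2) 6-7(w=7)}
step 5: add edge 2-6 (w=8); MST = {0-4(w=8) 0-6(w=6) 1-4(w=2) 2-6(w=8) 6-7(w=7)}
step 6: add edge 5-6 (w=9); MST = {0-4(w=8) 0-6(w=6) 1-4(w=2) 2-6(w=8) 5-6(w=9) 6-7(w=7)}
step 7: add edge 0-3 (w=14); MST = {0-3(w=14) 0-4(w=8) 0-6(w=6) 1-4(w=2) 2-6(w=8) 5-6(w=9) 6-7(w=7)}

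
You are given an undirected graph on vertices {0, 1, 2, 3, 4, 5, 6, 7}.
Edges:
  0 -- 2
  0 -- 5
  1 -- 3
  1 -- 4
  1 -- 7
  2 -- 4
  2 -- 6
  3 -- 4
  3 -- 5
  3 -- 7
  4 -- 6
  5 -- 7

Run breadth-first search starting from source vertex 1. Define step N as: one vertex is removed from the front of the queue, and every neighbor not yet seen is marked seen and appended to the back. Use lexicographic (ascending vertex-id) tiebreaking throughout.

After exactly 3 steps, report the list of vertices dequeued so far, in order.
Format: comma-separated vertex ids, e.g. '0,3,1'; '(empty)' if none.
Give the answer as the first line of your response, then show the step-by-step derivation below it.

1,3,4

step 1: dequeue 1; queue=[3,4,7]; order=1
step 2: dequeue 3; queue=[4,7,5]; order=1,3
step 3: dequeue 4; queue=[7,5,2,6]; order=1,3,4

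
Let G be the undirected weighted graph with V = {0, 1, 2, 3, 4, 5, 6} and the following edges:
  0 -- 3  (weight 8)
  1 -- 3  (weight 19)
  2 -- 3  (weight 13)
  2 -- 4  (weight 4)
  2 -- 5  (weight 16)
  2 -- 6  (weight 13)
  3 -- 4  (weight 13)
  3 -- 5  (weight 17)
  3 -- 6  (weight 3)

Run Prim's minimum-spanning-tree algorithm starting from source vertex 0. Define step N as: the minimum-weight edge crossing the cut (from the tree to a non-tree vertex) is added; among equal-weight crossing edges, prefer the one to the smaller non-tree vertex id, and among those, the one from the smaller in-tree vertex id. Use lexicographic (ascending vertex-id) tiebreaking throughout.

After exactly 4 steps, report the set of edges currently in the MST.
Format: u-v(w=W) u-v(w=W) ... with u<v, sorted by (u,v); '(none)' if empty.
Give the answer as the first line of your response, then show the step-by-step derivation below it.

0-3(w=8) 2-3(w=13) 2-4(w=4) 3-6(w=3)

step 1: add edge 0-3 (w=8); MST = {0-3(w=8)}
step 2: add edge 3-6 (w=3); MST = {0-3(w=8) 3-6(w=3)}
step 3: add edge 2-3 (w=13); MST = {0-3(w=8) 2-3(w=13) 3-6(w=3)}
step 4: add edge 2-4 (w=4); MST = {0-3(w=8) 2-3(w=13) 2-4(w=4) 3-6(w=3)}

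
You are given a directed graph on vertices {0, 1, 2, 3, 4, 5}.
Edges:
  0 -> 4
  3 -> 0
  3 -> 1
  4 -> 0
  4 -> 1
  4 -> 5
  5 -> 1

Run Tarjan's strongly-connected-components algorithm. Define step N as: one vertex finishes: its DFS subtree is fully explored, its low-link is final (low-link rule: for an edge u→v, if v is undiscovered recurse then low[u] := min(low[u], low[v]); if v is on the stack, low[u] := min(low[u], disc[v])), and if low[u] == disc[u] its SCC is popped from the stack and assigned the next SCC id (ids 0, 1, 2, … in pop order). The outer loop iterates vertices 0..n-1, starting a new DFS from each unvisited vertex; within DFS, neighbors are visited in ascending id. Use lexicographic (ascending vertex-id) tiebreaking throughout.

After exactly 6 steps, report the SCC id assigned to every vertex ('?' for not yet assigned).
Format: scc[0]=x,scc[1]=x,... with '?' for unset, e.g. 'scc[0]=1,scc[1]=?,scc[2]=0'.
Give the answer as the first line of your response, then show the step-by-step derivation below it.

scc[0]=2,scc[1]=0,scc[2]=3,scc[3]=4,scc[4]=2,scc[5]=1

step 1: low=(low[0]=0,low[1]=2,low[2]=?,low[3]=?,low[4]=0,low[5]=?); scc=(scc[0]=?,scc[1]=0,scc[2]=?,scc[3]=?,scc[4]=?,scc[5]=?)
step 2: low=(low[0]=0,low[1]=2,low[2]=?,low[3]=?,low[4]=0,low[5]=3); scc=(scc[0]=?,scc[1]=0,scc[2]=?,scc[3]=?,scc[4]=?,scc[5]=1)
step 3: low=(low[0]=0,low[1]=2,low[2]=?,low[3]=?,low[4]=0,low[5]=3); scc=(scc[0]=?,scc[1]=0,scc[2]=?,scc[3]=?,scc[4]=?,scc[5]=1)
step 4: low=(low[0]=0,low[1]=2,low[2]=?,low[3]=?,low[4]=0,low[5]=3); scc=(scc[0]=2,scc[1]=0,scc[2]=?,scc[3]=?,scc[4]=2,scc[5]=1)
step 5: low=(low[0]=0,low[1]=2,low[2]=4,low[3]=?,low[4]=0,low[5]=3); scc=(scc[0]=2,scc[1]=0,scc[2]=3,scc[3]=?,scc[4]=2,scc[5]=1)
step 6: low=(low[0]=0,low[1]=2,low[2]=4,low[3]=5,low[4]=0,low[5]=3); scc=(scc[0]=2,scc[1]=0,scc[2]=3,scc[3]=4,scc[4]=2,scc[5]=1)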